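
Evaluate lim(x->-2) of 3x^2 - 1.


Since polynomials are continuous, we use direct substitution.
lim(x->-2) of 3x^2 - 1
= 3 * (-2)^2 + 0 * (-2) - 1
= 12 + 0 - 1
= 11

11


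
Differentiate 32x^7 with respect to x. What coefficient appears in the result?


We apply the power rule: d/dx [ax^n] = a*n * x^(n-1)
d/dx [32x^7]
= 32 * 7 * x^(7-1)
= 224x^6
The coefficient is 224

224


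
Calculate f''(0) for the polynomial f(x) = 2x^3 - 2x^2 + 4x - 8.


First derivative:
f'(x) = 6x^2 - 4x + 4
Second derivative:
f''(x) = 12x - 4
Substitute x = 0:
f''(0) = 12 * 0 - 4
= 0 - 4
= -4

-4


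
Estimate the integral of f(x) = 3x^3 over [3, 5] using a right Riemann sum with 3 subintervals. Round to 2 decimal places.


Right Riemann sum uses right endpoints of each subinterval.
Interval: [3, 5], n = 3
dx = (5 - 3) / 3 = 2/3
Right endpoints: [11/3, 13/3, 5]
f values: [1331/9, 2197/9, 375]
Sum = dx * (sum of f values)
= 2/3 * 767
= 1534/3 ≈ 511.33

511.33


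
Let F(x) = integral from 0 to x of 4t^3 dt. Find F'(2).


By the Fundamental Theorem of Calculus (Part 1):
If F(x) = integral from 0 to x of f(t) dt, then F'(x) = f(x)
Here f(t) = 4t^3
So F'(x) = 4x^3
Evaluate at x = 2:
F'(2) = 4 * 2^3
= 4 * 8
= 32

32


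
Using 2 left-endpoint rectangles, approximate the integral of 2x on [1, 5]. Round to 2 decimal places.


Left Riemann sum uses left endpoints of each subinterval.
Interval: [1, 5], n = 2
dx = (5 - 1) / 2 = 2
Left endpoints: [1, 3]
f values: [2, 6]
Sum = dx * (sum of f values)
= 2 * 8
= 16 = 16.00

16.00


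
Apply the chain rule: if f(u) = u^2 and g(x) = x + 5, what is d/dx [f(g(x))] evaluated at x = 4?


Using the chain rule: (f(g(x)))' = f'(g(x)) * g'(x)
First, find g(4):
g(4) = 1 * 4 + 5 = 9
Next, f'(u) = 2u
And g'(x) = 1
So f'(g(4)) * g'(4)
= 2 * 9 * 1
= 18

18


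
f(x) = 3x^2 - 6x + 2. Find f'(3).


Differentiate term by term using power and sum rules:
f(x) = 3x^2 - 6x + 2
f'(x) = 6x - 6
Substitute x = 3:
f'(3) = 6 * 3 - 6
= 18 - 6
= 12

12


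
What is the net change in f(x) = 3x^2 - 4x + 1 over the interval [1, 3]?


Net change = f(b) - f(a)
f(x) = 3x^2 - 4x + 1
Compute f(3):
f(3) = 3 * 3^2 - 4 * 3 + 1
= 27 - 12 + 1
= 16
Compute f(1):
f(1) = 3 * 1^2 - 4 * 1 + 1
= 3 - 4 + 1
= 0
Net change = 16 - 0 = 16

16


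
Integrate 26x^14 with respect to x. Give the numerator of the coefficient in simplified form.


Apply the power rule for integration:
integral of ax^n dx = a/(n+1) * x^(n+1) + C
integral of 26x^14 dx
= 26/15 * x^15 + C
The coefficient in lowest terms is 26/15, and its numerator is 26

26


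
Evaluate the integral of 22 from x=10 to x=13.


The integral of a constant k over [a, b] equals k * (b - a).
integral from 10 to 13 of 22 dx
= 22 * (13 - 10)
= 22 * 3
= 66

66


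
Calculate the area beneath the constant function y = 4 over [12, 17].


The area under a constant function y = 4 is a rectangle.
Width = 17 - 12 = 5
Height = 4
Area = width * height
= 5 * 4
= 20

20


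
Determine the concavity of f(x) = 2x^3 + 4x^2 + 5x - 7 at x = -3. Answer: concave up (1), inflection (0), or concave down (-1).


Concavity is determined by the sign of f''(x).
f(x) = 2x^3 + 4x^2 + 5x - 7
f'(x) = 6x^2 + 8x + 5
f''(x) = 12x + 8
f''(-3) = 12 * (-3) + 8
= -36 + 8
= -28
Since f''(-3) < 0, the function is concave down (-1)

-1


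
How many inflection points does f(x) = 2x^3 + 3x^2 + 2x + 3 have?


Inflection points occur where f''(x) = 0 and concavity changes.
f(x) = 2x^3 + 3x^2 + 2x + 3
f'(x) = 6x^2 + 6x + 2
f''(x) = 12x + 6
Set f''(x) = 0:
12x + 6 = 0
x = -6 / 12 = -1/2
Since f''(x) is linear (degree 1), it changes sign at this point.
Therefore there is exactly 1 inflection point.

1


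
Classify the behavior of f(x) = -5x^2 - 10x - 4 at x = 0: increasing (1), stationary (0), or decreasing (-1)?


Compute f'(x) to determine behavior:
f'(x) = -10x - 10
f'(0) = -10 * 0 - 10
= 0 - 10
= -10
Since f'(0) < 0, the function is decreasing (-1)

-1


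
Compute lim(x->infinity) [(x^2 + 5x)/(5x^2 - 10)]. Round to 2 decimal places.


For limits at infinity with equal-degree polynomials,
we compare leading coefficients.
Numerator leading term: x^2
Denominator leading term: 5x^2
Divide both by x^2:
lim = (1 + 5/x) / (5 - 10/x^2)
As x -> infinity, the 1/x and 1/x^2 terms vanish:
= 1/5 = 0.20

0.20


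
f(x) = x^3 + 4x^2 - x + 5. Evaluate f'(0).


Differentiate f(x) = x^3 + 4x^2 - x + 5 term by term:
f'(x) = 3x^2 + 8x - 1
Substitute x = 0:
f'(0) = 3 * 0^2 + 8 * 0 - 1
= 0 + 0 - 1
= -1

-1


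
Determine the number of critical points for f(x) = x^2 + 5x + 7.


Find where f'(x) = 0:
f'(x) = 2x + 5
Set f'(x) = 0:
2x + 5 = 0
x = -5 / 2 = -5/2
This is a linear equation in x, so there is exactly one solution.
Number of critical points: 1

1


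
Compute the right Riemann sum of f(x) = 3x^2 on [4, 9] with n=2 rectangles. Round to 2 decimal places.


Right Riemann sum uses right endpoints of each subinterval.
Interval: [4, 9], n = 2
dx = (9 - 4) / 2 = 5/2
Right endpoints: [13/2, 9]
f values: [507/4, 243]
Sum = dx * (sum of f values)
= 5/2 * 1479/4
= 7395/8 ≈ 924.38

924.38


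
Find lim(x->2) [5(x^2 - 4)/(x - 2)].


Direct substitution gives 0/0, so we factor the numerator.
Factor: 5(x^2 - 4) = 5 * (x - 2)(x + 2)
Cancel the common factor (x - 2):
5(x^2 - 4)/(x - 2) = 5 * (x + 2)
Now substitute x = 2:
= 5 * (2 + 2) = 20

20


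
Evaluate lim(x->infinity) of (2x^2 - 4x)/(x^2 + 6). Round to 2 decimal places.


For limits at infinity with equal-degree polynomials,
we compare leading coefficients.
Numerator leading term: 2x^2
Denominator leading term: x^2
Divide both by x^2:
lim = (2 - 4/x) / (1 + 6/x^2)
As x -> infinity, the 1/x and 1/x^2 terms vanish:
= 2/1 = 2 = 2.00

2.00


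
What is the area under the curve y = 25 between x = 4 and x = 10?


The area under a constant function y = 25 is a rectangle.
Width = 10 - 4 = 6
Height = 25
Area = width * height
= 6 * 25
= 150

150


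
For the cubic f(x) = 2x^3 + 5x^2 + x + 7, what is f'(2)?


Differentiate f(x) = 2x^3 + 5x^2 + x + 7 term by term:
f'(x) = 6x^2 + 10x + 1
Substitute x = 2:
f'(2) = 6 * 2^2 + 10 * 2 + 1
= 24 + 20 + 1
= 45

45


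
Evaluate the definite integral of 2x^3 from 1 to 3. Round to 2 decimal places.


Find the antiderivative of 2x^3:
F(x) = 2/4 * x^4
Apply the Fundamental Theorem of Calculus:
F(3) - F(1)
= 2/4 * 3^4 - 2/4 * 1^4
= 2/4 * (81 - 1)
= 2/4 * 80
= 40 = 40.00

40.00


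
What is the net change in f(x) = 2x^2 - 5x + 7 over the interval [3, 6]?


Net change = f(b) - f(a)
f(x) = 2x^2 - 5x + 7
Compute f(6):
f(6) = 2 * 6^2 - 5 * 6 + 7
= 72 - 30 + 7
= 49
Compute f(3):
f(3) = 2 * 3^2 - 5 * 3 + 7
= 18 - 15 + 7
= 10
Net change = 49 - 10 = 39

39


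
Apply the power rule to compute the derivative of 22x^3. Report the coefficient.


We apply the power rule: d/dx [ax^n] = a*n * x^(n-1)
d/dx [22x^3]
= 22 * 3 * x^(3-1)
= 66x^2
The coefficient is 66

66


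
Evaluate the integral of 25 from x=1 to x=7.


The integral of a constant k over [a, b] equals k * (b - a).
integral from 1 to 7 of 25 dx
= 25 * (7 - 1)
= 25 * 6
= 150

150


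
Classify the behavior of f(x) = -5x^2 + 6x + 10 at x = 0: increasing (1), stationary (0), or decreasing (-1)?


Compute f'(x) to determine behavior:
f'(x) = -10x + 6
f'(0) = -10 * 0 + 6
= 0 + 6
= 6
Since f'(0) > 0, the function is increasing (1)

1


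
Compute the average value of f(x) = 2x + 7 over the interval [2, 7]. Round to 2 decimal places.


Average value = 1/(b-a) * integral from a to b of f(x) dx
First compute the integral of 2x + 7:
F(x) = x^2 + 7x
F(7) = 1 * 49 + 7 * 7 = 98
F(2) = 1 * 4 + 7 * 2 = 18
Integral = 98 - 18 = 80
Average = 80 / (7 - 2) = 80 / 5
= 16 = 16.00

16.00


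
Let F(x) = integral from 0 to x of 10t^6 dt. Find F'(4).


By the Fundamental Theorem of Calculus (Part 1):
If F(x) = integral from 0 to x of f(t) dt, then F'(x) = f(x)
Here f(t) = 10t^6
So F'(x) = 10x^6
Evaluate at x = 4:
F'(4) = 10 * 4^6
= 10 * 4096
= 40960

40960


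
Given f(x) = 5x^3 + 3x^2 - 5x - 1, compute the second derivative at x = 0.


First derivative:
f'(x) = 15x^2 + 6x - 5
Second derivative:
f''(x) = 30x + 6
Substitute x = 0:
f''(0) = 30 * 0 + 6
= 0 + 6
= 6

6


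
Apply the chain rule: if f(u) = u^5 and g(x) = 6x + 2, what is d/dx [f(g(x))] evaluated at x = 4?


Using the chain rule: (f(g(x)))' = f'(g(x)) * g'(x)
First, find g(4):
g(4) = 6 * 4 + 2 = 26
Next, f'(u) = 5u^4
And g'(x) = 6
So f'(g(4)) * g'(4)
= 5 * 26^4 * 6
= 5 * 456976 * 6
= 13709280

13709280


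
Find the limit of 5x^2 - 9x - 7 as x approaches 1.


Since polynomials are continuous, we use direct substitution.
lim(x->1) of 5x^2 - 9x - 7
= 5 * 1^2 - 9 * 1 - 7
= 5 - 9 - 7
= -11

-11


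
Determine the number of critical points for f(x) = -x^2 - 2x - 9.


Find where f'(x) = 0:
f'(x) = -2x - 2
Set f'(x) = 0:
-2x - 2 = 0
x = 2 / (-2) = -1
This is a linear equation in x, so there is exactly one solution.
Number of critical points: 1

1


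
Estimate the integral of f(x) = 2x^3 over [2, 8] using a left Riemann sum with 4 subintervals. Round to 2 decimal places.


Left Riemann sum uses left endpoints of each subinterval.
Interval: [2, 8], n = 4
dx = (8 - 2) / 4 = 3/2
Left endpoints: [2, 7/2, 5, 13/2]
f values: [16, 343/4, 250, 2197/4]
Sum = dx * (sum of f values)
= 3/2 * 901
= 2703/2 = 1351.50

1351.50


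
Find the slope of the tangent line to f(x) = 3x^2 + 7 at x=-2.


The slope of the tangent line equals f'(x) at the point.
f(x) = 3x^2 + 7
f'(x) = 6x
At x = -2:
f'(-2) = 6 * (-2) + 0
= -12 + 0
= -12

-12


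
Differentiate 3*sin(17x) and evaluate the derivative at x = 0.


Apply the chain rule to differentiate 3*sin(17x):
d/dx [3*sin(17x)]
= 3 * cos(17x) * d/dx(17x)
= 3 * 17 * cos(17x)
= 51 * cos(17x)
Evaluate at x = 0:
= 51 * cos(0)
= 51 * 1
= 51

51


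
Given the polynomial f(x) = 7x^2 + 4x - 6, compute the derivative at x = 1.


Differentiate term by term using power and sum rules:
f(x) = 7x^2 + 4x - 6
f'(x) = 14x + 4
Substitute x = 1:
f'(1) = 14 * 1 + 4
= 14 + 4
= 18

18


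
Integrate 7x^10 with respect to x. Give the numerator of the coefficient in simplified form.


Apply the power rule for integration:
integral of ax^n dx = a/(n+1) * x^(n+1) + C
integral of 7x^10 dx
= 7/11 * x^11 + C
The coefficient in lowest terms is 7/11, and its numerator is 7

7


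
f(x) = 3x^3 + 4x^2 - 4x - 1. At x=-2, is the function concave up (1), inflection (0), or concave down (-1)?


Concavity is determined by the sign of f''(x).
f(x) = 3x^3 + 4x^2 - 4x - 1
f'(x) = 9x^2 + 8x - 4
f''(x) = 18x + 8
f''(-2) = 18 * (-2) + 8
= -36 + 8
= -28
Since f''(-2) < 0, the function is concave down (-1)

-1


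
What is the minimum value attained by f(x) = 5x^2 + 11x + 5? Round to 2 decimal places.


For a quadratic f(x) = ax^2 + bx + c with a > 0, the minimum is at the vertex.
Vertex x-coordinate: x = -b/(2a)
x = -(11) / (2 * 5)
x = -11/10
Substitute back to find the minimum value:
f(-11/10) = 5 * (-11/10)^2 + 11 * (-11/10) + 5
= 121/20 - 121/10 + 5
= -21/20 = -1.05

-1.05


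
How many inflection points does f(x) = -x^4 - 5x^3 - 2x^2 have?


Inflection points occur where f''(x) = 0 and concavity changes.
f(x) = -x^4 - 5x^3 - 2x^2
f'(x) = -4x^3 - 15x^2 - 4x
f''(x) = -12x^2 - 30x - 4
This is a quadratic in x. Use the discriminant to count real roots.
Discriminant = (-30)^2 - 4 * (-12) * (-4)
= 900 - 192
= 708
Since discriminant > 0, f''(x) = 0 has 2 distinct real solutions.
A quadratic with two distinct real roots changes sign at each root, so concavity changes at both.
Number of inflection points: 2

2


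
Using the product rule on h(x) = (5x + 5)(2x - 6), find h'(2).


Let u(x) = 5x + 5 and v(x) = 2x - 6
u'(x) = 5
v'(x) = 2
Product rule: h'(x) = u'(x)*v(x) + u(x)*v'(x)
= 5 * (2x - 6) + (5x + 5) * 2
At x = 2:
u(2) = 5 * 2 + 5 = 15
v(2) = 2 * 2 - 6 = -2
h'(2) = 5 * (-2) + 15 * 2
= -10 + 30
= 20

20


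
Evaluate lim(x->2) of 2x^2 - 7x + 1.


Since polynomials are continuous, we use direct substitution.
lim(x->2) of 2x^2 - 7x + 1
= 2 * 2^2 - 7 * 2 + 1
= 8 - 14 + 1
= -5

-5


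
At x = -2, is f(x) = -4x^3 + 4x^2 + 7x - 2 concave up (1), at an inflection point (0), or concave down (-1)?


Concavity is determined by the sign of f''(x).
f(x) = -4x^3 + 4x^2 + 7x - 2
f'(x) = -12x^2 + 8x + 7
f''(x) = -24x + 8
f''(-2) = -24 * (-2) + 8
= 48 + 8
= 56
Since f''(-2) > 0, the function is concave up (1)

1


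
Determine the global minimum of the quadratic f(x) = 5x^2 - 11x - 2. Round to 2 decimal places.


For a quadratic f(x) = ax^2 + bx + c with a > 0, the minimum is at the vertex.
Vertex x-coordinate: x = -b/(2a)
x = -(-11) / (2 * 5)
x = 11/10
Substitute back to find the minimum value:
f(11/10) = 5 * (11/10)^2 - 11 * (11/10) - 2
= 121/20 - 121/10 - 2
= -161/20 = -8.05

-8.05


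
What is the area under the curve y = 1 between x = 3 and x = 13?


The area under a constant function y = 1 is a rectangle.
Width = 13 - 3 = 10
Height = 1
Area = width * height
= 10 * 1
= 10

10


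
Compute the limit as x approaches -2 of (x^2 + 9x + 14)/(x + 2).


Direct substitution gives 0/0, so we factor the numerator.
Factor: (x^2 + 9x + 14) = (x + 2)(x + 7)
Cancel the common factor (x + 2):
(x^2 + 9x + 14)/(x + 2) = (x + 7)
Now substitute x = -2:
= (-2) - (-7) = 5

5


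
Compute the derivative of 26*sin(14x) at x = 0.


Apply the chain rule to differentiate 26*sin(14x):
d/dx [26*sin(14x)]
= 26 * cos(14x) * d/dx(14x)
= 26 * 14 * cos(14x)
= 364 * cos(14x)
Evaluate at x = 0:
= 364 * cos(0)
= 364 * 1
= 364

364


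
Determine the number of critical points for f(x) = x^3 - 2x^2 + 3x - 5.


Find where f'(x) = 0:
f(x) = x^3 - 2x^2 + 3x - 5
f'(x) = 3x^2 - 4x + 3
This is a quadratic in x. Use the discriminant to count real roots.
Discriminant = (-4)^2 - 4 * 3 * 3
= 16 - 36
= -20
Since discriminant < 0, f'(x) = 0 has no real solutions.
Number of critical points: 0

0


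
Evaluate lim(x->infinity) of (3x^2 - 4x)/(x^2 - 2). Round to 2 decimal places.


For limits at infinity with equal-degree polynomials,
we compare leading coefficients.
Numerator leading term: 3x^2
Denominator leading term: x^2
Divide both by x^2:
lim = (3 - 4/x) / (1 - 2/x^2)
As x -> infinity, the 1/x and 1/x^2 terms vanish:
= 3/1 = 3 = 3.00

3.00


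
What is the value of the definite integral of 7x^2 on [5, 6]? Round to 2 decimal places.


Find the antiderivative of 7x^2:
F(x) = 7/3 * x^3
Apply the Fundamental Theorem of Calculus:
F(6) - F(5)
= 7/3 * 6^3 - 7/3 * 5^3
= 7/3 * (216 - 125)
= 7/3 * 91
= 637/3 ≈ 212.33

212.33


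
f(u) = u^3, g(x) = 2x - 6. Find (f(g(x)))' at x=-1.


Using the chain rule: (f(g(x)))' = f'(g(x)) * g'(x)
First, find g(-1):
g(-1) = 2 * (-1) - 6 = -8
Next, f'(u) = 3u^2
And g'(x) = 2
So f'(g(-1)) * g'(-1)
= 3 * (-8)^2 * 2
= 3 * 64 * 2
= 384

384


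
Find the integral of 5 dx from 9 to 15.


The integral of a constant k over [a, b] equals k * (b - a).
integral from 9 to 15 of 5 dx
= 5 * (15 - 9)
= 5 * 6
= 30

30


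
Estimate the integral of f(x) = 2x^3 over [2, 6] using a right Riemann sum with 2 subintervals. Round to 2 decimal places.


Right Riemann sum uses right endpoints of each subinterval.
Interval: [2, 6], n = 2
dx = (6 - 2) / 2 = 2
Right endpoints: [4, 6]
f values: [128, 432]
Sum = dx * (sum of f values)
= 2 * 560
= 1120 = 1120.00

1120.00


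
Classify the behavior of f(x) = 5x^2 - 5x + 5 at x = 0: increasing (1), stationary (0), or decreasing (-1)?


Compute f'(x) to determine behavior:
f'(x) = 10x - 5
f'(0) = 10 * 0 - 5
= 0 - 5
= -5
Since f'(0) < 0, the function is decreasing (-1)

-1


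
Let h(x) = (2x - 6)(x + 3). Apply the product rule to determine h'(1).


Let u(x) = 2x - 6 and v(x) = x + 3
u'(x) = 2
v'(x) = 1
Product rule: h'(x) = u'(x)*v(x) + u(x)*v'(x)
= 2 * (x + 3) + (2x - 6) * 1
At x = 1:
u(1) = 2 * 1 - 6 = -4
v(1) = 1 * 1 + 3 = 4
h'(1) = 2 * 4 + (-4) * 1
= 8 - 4
= 4

4


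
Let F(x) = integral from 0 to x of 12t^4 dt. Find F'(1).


By the Fundamental Theorem of Calculus (Part 1):
If F(x) = integral from 0 to x of f(t) dt, then F'(x) = f(x)
Here f(t) = 12t^4
So F'(x) = 12x^4
Evaluate at x = 1:
F'(1) = 12 * 1^4
= 12 * 1
= 12

12


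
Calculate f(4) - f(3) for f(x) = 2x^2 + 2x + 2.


Net change = f(b) - f(a)
f(x) = 2x^2 + 2x + 2
Compute f(4):
f(4) = 2 * 4^2 + 2 * 4 + 2
= 32 + 8 + 2
= 42
Compute f(3):
f(3) = 2 * 3^2 + 2 * 3 + 2
= 18 + 6 + 2
= 26
Net change = 42 - 26 = 16

16


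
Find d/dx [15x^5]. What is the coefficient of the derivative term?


We apply the power rule: d/dx [ax^n] = a*n * x^(n-1)
d/dx [15x^5]
= 15 * 5 * x^(5-1)
= 75x^4
The coefficient is 75

75


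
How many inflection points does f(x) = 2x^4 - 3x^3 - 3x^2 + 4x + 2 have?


Inflection points occur where f''(x) = 0 and concavity changes.
f(x) = 2x^4 - 3x^3 - 3x^2 + 4x + 2
f'(x) = 8x^3 - 9x^2 - 6x + 4
f''(x) = 24x^2 - 18x - 6
This is a quadratic in x. Use the discriminant to count real roots.
Discriminant = (-18)^2 - 4 * 24 * (-6)
= 324 - (-576)
= 900
Since discriminant > 0, f''(x) = 0 has 2 distinct real solutions.
A quadratic with two distinct real roots changes sign at each root, so concavity changes at both.
Number of inflection points: 2

2


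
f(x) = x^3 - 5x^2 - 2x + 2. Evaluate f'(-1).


Differentiate f(x) = x^3 - 5x^2 - 2x + 2 term by term:
f'(x) = 3x^2 - 10x - 2
Substitute x = -1:
f'(-1) = 3 * (-1)^2 - 10 * (-1) - 2
= 3 + 10 - 2
= 11

11


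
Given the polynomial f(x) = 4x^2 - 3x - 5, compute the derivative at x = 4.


Differentiate term by term using power and sum rules:
f(x) = 4x^2 - 3x - 5
f'(x) = 8x - 3
Substitute x = 4:
f'(4) = 8 * 4 - 3
= 32 - 3
= 29

29


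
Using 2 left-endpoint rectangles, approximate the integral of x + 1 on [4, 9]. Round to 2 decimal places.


Left Riemann sum uses left endpoints of each subinterval.
Interval: [4, 9], n = 2
dx = (9 - 4) / 2 = 5/2
Left endpoints: [4, 13/2]
f values: [5, 15/2]
Sum = dx * (sum of f values)
= 5/2 * 25/2
= 125/4 = 31.25

31.25


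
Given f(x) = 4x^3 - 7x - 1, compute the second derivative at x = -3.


First derivative:
f'(x) = 12x^2 - 7
Second derivative:
f''(x) = 24x
Substitute x = -3:
f''(-3) = 24 * (-3) + 0
= -72 + 0
= -72

-72


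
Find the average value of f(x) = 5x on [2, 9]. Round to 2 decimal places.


Average value = 1/(b-a) * integral from a to b of f(x) dx
First compute the integral of 5x:
F(x) = (5/2)x^2
F(9) = 5/2 * 81 + 0 * 9 = 405/2
F(2) = 5/2 * 4 + 0 * 2 = 10
Integral = 405/2 - 10 = 385/2
Average = (385/2) / (9 - 2) = (385/2) / 7
= 55/2 = 27.50

27.50


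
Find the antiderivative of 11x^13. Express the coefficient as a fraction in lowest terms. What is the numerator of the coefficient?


Apply the power rule for integration:
integral of ax^n dx = a/(n+1) * x^(n+1) + C
integral of 11x^13 dx
= 11/14 * x^14 + C
The coefficient in lowest terms is 11/14, and its numerator is 11

11


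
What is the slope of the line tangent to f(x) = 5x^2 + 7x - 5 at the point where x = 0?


The slope of the tangent line equals f'(x) at the point.
f(x) = 5x^2 + 7x - 5
f'(x) = 10x + 7
At x = 0:
f'(0) = 10 * 0 + 7
= 0 + 7
= 7

7


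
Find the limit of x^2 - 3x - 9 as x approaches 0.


Since polynomials are continuous, we use direct substitution.
lim(x->0) of x^2 - 3x - 9
= 1 * 0^2 - 3 * 0 - 9
= 0 + 0 - 9
= -9

-9


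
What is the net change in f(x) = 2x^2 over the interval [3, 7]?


Net change = f(b) - f(a)
f(x) = 2x^2
Compute f(7):
f(7) = 2 * 7^2 + 0 * 7 + 0
= 98 + 0 + 0
= 98
Compute f(3):
f(3) = 2 * 3^2 + 0 * 3 + 0
= 18 + 0 + 0
= 18
Net change = 98 - 18 = 80

80


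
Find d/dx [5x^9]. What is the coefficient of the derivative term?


We apply the power rule: d/dx [ax^n] = a*n * x^(n-1)
d/dx [5x^9]
= 5 * 9 * x^(9-1)
= 45x^8
The coefficient is 45

45


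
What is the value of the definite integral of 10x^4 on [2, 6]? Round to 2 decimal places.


Find the antiderivative of 10x^4:
F(x) = 10/5 * x^5
Apply the Fundamental Theorem of Calculus:
F(6) - F(2)
= 10/5 * 6^5 - 10/5 * 2^5
= 10/5 * (7776 - 32)
= 10/5 * 7744
= 15488 = 15488.00

15488.00


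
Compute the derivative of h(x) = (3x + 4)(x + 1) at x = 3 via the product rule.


Let u(x) = 3x + 4 and v(x) = x + 1
u'(x) = 3
v'(x) = 1
Product rule: h'(x) = u'(x)*v(x) + u(x)*v'(x)
= 3 * (x + 1) + (3x + 4) * 1
At x = 3:
u(3) = 3 * 3 + 4 = 13
v(3) = 1 * 3 + 1 = 4
h'(3) = 3 * 4 + 13 * 1
= 12 + 13
= 25

25


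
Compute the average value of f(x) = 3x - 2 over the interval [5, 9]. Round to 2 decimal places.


Average value = 1/(b-a) * integral from a to b of f(x) dx
First compute the integral of 3x - 2:
F(x) = (3/2)x^2 - 2x
F(9) = 3/2 * 81 - 2 * 9 = 207/2
F(5) = 3/2 * 25 - 2 * 5 = 55/2
Integral = 207/2 - 55/2 = 76
Average = 76 / (9 - 5) = 76 / 4
= 19 = 19.00

19.00


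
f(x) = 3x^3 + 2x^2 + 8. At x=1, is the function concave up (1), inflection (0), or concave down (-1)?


Concavity is determined by the sign of f''(x).
f(x) = 3x^3 + 2x^2 + 8
f'(x) = 9x^2 + 4x
f''(x) = 18x + 4
f''(1) = 18 * 1 + 4
= 18 + 4
= 22
Since f''(1) > 0, the function is concave up (1)

1


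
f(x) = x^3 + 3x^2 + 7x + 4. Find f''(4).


First derivative:
f'(x) = 3x^2 + 6x + 7
Second derivative:
f''(x) = 6x + 6
Substitute x = 4:
f''(4) = 6 * 4 + 6
= 24 + 6
= 30

30


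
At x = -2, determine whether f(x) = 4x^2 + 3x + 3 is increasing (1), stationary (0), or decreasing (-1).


Compute f'(x) to determine behavior:
f'(x) = 8x + 3
f'(-2) = 8 * (-2) + 3
= -16 + 3
= -13
Since f'(-2) < 0, the function is decreasing (-1)

-1


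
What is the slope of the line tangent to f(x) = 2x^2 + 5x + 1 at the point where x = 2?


The slope of the tangent line equals f'(x) at the point.
f(x) = 2x^2 + 5x + 1
f'(x) = 4x + 5
At x = 2:
f'(2) = 4 * 2 + 5
= 8 + 5
= 13

13


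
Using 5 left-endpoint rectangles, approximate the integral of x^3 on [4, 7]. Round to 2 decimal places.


Left Riemann sum uses left endpoints of each subinterval.
Interval: [4, 7], n = 5
dx = (7 - 4) / 5 = 3/5
Left endpoints: [4, 23/5, 26/5, 29/5, 32/5]
f values: [64, 12167/125, 17576/125, 24389/125, 32768/125]
Sum = dx * (sum of f values)
= 3/5 * 3796/5
= 11388/25 = 455.52

455.52


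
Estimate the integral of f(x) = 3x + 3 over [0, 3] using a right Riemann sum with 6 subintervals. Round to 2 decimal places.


Right Riemann sum uses right endpoints of each subinterval.
Interval: [0, 3], n = 6
dx = (3 - 0) / 6 = 1/2
Right endpoints: [1/2, 1, 3/2, 2, 5/2, 3]
f values: [9/2, 6, 15/2, 9, 21/2, 12]
Sum = dx * (sum of f values)
= 1/2 * 99/2
= 99/4 = 24.75

24.75


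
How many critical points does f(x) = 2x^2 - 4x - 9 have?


Find where f'(x) = 0:
f'(x) = 4x - 4
Set f'(x) = 0:
4x - 4 = 0
x = 4 / 4 = 1
This is a linear equation in x, so there is exactly one solution.
Number of critical points: 1

1


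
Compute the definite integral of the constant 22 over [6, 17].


The integral of a constant k over [a, b] equals k * (b - a).
integral from 6 to 17 of 22 dx
= 22 * (17 - 6)
= 22 * 11
= 242

242


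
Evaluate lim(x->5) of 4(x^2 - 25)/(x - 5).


Direct substitution gives 0/0, so we factor the numerator.
Factor: 4(x^2 - 25) = 4 * (x - 5)(x + 5)
Cancel the common factor (x - 5):
4(x^2 - 25)/(x - 5) = 4 * (x + 5)
Now substitute x = 5:
= 4 * (5 + 5) = 40

40


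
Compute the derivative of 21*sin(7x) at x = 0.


Apply the chain rule to differentiate 21*sin(7x):
d/dx [21*sin(7x)]
= 21 * cos(7x) * d/dx(7x)
= 21 * 7 * cos(7x)
= 147 * cos(7x)
Evaluate at x = 0:
= 147 * cos(0)
= 147 * 1
= 147

147


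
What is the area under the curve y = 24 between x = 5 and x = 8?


The area under a constant function y = 24 is a rectangle.
Width = 8 - 5 = 3
Height = 24
Area = width * height
= 3 * 24
= 72

72


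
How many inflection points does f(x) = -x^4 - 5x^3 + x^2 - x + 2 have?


Inflection points occur where f''(x) = 0 and concavity changes.
f(x) = -x^4 - 5x^3 + x^2 - x + 2
f'(x) = -4x^3 - 15x^2 + 2x - 1
f''(x) = -12x^2 - 30x + 2
This is a quadratic in x. Use the discriminant to count real roots.
Discriminant = (-30)^2 - 4 * (-12) * 2
= 900 - (-96)
= 996
Since discriminant > 0, f''(x) = 0 has 2 distinct real solutions.
A quadratic with two distinct real roots changes sign at each root, so concavity changes at both.
Number of inflection points: 2

2


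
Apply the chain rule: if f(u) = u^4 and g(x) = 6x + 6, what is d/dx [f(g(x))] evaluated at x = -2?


Using the chain rule: (f(g(x)))' = f'(g(x)) * g'(x)
First, find g(-2):
g(-2) = 6 * (-2) + 6 = -6
Next, f'(u) = 4u^3
And g'(x) = 6
So f'(g(-2)) * g'(-2)
= 4 * (-6)^3 * 6
= 4 * (-216) * 6
= -5184

-5184


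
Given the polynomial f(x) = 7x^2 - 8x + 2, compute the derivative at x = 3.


Differentiate term by term using power and sum rules:
f(x) = 7x^2 - 8x + 2
f'(x) = 14x - 8
Substitute x = 3:
f'(3) = 14 * 3 - 8
= 42 - 8
= 34

34


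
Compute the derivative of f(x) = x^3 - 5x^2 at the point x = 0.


Differentiate f(x) = x^3 - 5x^2 term by term:
f'(x) = 3x^2 - 10x
Substitute x = 0:
f'(0) = 3 * 0^2 - 10 * 0 + 0
= 0 + 0 + 0
= 0

0


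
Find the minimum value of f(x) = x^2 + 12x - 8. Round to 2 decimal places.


For a quadratic f(x) = ax^2 + bx + c with a > 0, the minimum is at the vertex.
Vertex x-coordinate: x = -b/(2a)
x = -(12) / (2 * 1)
x = -12/2 = -6
Substitute back to find the minimum value:
f(-6) = 1 * (-6)^2 + 12 * (-6) - 8
= 36 - 72 - 8
= -44 = -44.00

-44.00


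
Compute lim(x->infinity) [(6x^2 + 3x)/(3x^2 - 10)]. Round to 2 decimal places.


For limits at infinity with equal-degree polynomials,
we compare leading coefficients.
Numerator leading term: 6x^2
Denominator leading term: 3x^2
Divide both by x^2:
lim = (6 + 3/x) / (3 - 10/x^2)
As x -> infinity, the 1/x and 1/x^2 terms vanish:
= 6/3 = 2 = 2.00

2.00


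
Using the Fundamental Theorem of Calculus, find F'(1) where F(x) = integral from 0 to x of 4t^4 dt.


By the Fundamental Theorem of Calculus (Part 1):
If F(x) = integral from 0 to x of f(t) dt, then F'(x) = f(x)
Here f(t) = 4t^4
So F'(x) = 4x^4
Evaluate at x = 1:
F'(1) = 4 * 1^4
= 4 * 1
= 4

4


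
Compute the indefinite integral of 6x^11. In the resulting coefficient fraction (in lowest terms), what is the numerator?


Apply the power rule for integration:
integral of ax^n dx = a/(n+1) * x^(n+1) + C
integral of 6x^11 dx
= 6/12 * x^12 + C
= 1/2 * x^12 + C
The coefficient in lowest terms is 1/2, and its numerator is 1

1


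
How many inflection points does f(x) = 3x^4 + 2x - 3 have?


Inflection points occur where f''(x) = 0 and concavity changes.
f(x) = 3x^4 + 2x - 3
f'(x) = 12x^3 + 2
f''(x) = 36x^2
This is a quadratic in x. Use the discriminant to count real roots.
Discriminant = (0)^2 - 4 * 36 * 0
= 0 - 0
= 0
Since discriminant = 0, f''(x) = 0 has a single repeated root.
At a repeated root the quadratic f''(x) touches zero but does not change sign, so concavity does not change.
Number of inflection points: 0

0


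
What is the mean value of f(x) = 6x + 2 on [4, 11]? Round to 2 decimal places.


Average value = 1/(b-a) * integral from a to b of f(x) dx
First compute the integral of 6x + 2:
F(x) = 3x^2 + 2x
F(11) = 3 * 121 + 2 * 11 = 385
F(4) = 3 * 16 + 2 * 4 = 56
Integral = 385 - 56 = 329
Average = 329 / (11 - 4) = 329 / 7
= 47 = 47.00

47.00


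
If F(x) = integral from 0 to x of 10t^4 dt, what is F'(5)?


By the Fundamental Theorem of Calculus (Part 1):
If F(x) = integral from 0 to x of f(t) dt, then F'(x) = f(x)
Here f(t) = 10t^4
So F'(x) = 10x^4
Evaluate at x = 5:
F'(5) = 10 * 5^4
= 10 * 625
= 6250

6250


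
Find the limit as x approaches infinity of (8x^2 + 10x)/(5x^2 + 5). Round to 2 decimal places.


For limits at infinity with equal-degree polynomials,
we compare leading coefficients.
Numerator leading term: 8x^2
Denominator leading term: 5x^2
Divide both by x^2:
lim = (8 + 10/x) / (5 + 5/x^2)
As x -> infinity, the 1/x and 1/x^2 terms vanish:
= 8/5 = 1.60

1.60


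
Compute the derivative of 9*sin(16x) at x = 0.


Apply the chain rule to differentiate 9*sin(16x):
d/dx [9*sin(16x)]
= 9 * cos(16x) * d/dx(16x)
= 9 * 16 * cos(16x)
= 144 * cos(16x)
Evaluate at x = 0:
= 144 * cos(0)
= 144 * 1
= 144

144


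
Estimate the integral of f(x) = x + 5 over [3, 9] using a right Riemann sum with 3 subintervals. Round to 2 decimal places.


Right Riemann sum uses right endpoints of each subinterval.
Interval: [3, 9], n = 3
dx = (9 - 3) / 3 = 2
Right endpoints: [5, 7, 9]
f values: [10, 12, 14]
Sum = dx * (sum of f values)
= 2 * 36
= 72 = 72.00

72.00


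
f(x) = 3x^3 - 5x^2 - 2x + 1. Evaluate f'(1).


Differentiate f(x) = 3x^3 - 5x^2 - 2x + 1 term by term:
f'(x) = 9x^2 - 10x - 2
Substitute x = 1:
f'(1) = 9 * 1^2 - 10 * 1 - 2
= 9 - 10 - 2
= -3

-3


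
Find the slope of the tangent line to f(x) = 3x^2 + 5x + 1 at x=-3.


The slope of the tangent line equals f'(x) at the point.
f(x) = 3x^2 + 5x + 1
f'(x) = 6x + 5
At x = -3:
f'(-3) = 6 * (-3) + 5
= -18 + 5
= -13

-13


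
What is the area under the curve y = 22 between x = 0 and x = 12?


The area under a constant function y = 22 is a rectangle.
Width = 12 - 0 = 12
Height = 22
Area = width * height
= 12 * 22
= 264

264


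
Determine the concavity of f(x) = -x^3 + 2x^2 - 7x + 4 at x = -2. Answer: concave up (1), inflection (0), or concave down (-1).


Concavity is determined by the sign of f''(x).
f(x) = -x^3 + 2x^2 - 7x + 4
f'(x) = -3x^2 + 4x - 7
f''(x) = -6x + 4
f''(-2) = -6 * (-2) + 4
= 12 + 4
= 16
Since f''(-2) > 0, the function is concave up (1)

1


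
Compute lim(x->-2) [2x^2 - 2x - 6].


Since polynomials are continuous, we use direct substitution.
lim(x->-2) of 2x^2 - 2x - 6
= 2 * (-2)^2 - 2 * (-2) - 6
= 8 + 4 - 6
= 6

6


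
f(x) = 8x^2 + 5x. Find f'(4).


Differentiate term by term using power and sum rules:
f(x) = 8x^2 + 5x
f'(x) = 16x + 5
Substitute x = 4:
f'(4) = 16 * 4 + 5
= 64 + 5
= 69

69


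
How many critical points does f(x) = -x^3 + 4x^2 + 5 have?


Find where f'(x) = 0:
f(x) = -x^3 + 4x^2 + 5
f'(x) = -3x^2 + 8x
This is a quadratic in x. Use the discriminant to count real roots.
Discriminant = (8)^2 - 4 * (-3) * 0
= 64 - 0
= 64
Since discriminant > 0, f'(x) = 0 has 2 real solutions.
Number of critical points: 2

2


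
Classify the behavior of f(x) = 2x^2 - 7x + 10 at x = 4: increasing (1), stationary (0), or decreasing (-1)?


Compute f'(x) to determine behavior:
f'(x) = 4x - 7
f'(4) = 4 * 4 - 7
= 16 - 7
= 9
Since f'(4) > 0, the function is increasing (1)

1


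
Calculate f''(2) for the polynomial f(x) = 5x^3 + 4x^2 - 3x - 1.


First derivative:
f'(x) = 15x^2 + 8x - 3
Second derivative:
f''(x) = 30x + 8
Substitute x = 2:
f''(2) = 30 * 2 + 8
= 60 + 8
= 68

68


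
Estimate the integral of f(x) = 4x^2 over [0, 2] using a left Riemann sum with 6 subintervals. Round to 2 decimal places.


Left Riemann sum uses left endpoints of each subinterval.
Interval: [0, 2], n = 6
dx = (2 - 0) / 6 = 1/3
Left endpoints: [0, 1/3, 2/3, 1, 4/3, 5/3]
f values: [0, 4/9, 16/9, 4, 64/9, 100/9]
Sum = dx * (sum of f values)
= 1/3 * 220/9
= 220/27 ≈ 8.15

8.15


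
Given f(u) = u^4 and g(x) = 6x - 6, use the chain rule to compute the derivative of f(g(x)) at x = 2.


Using the chain rule: (f(g(x)))' = f'(g(x)) * g'(x)
First, find g(2):
g(2) = 6 * 2 - 6 = 6
Next, f'(u) = 4u^3
And g'(x) = 6
So f'(g(2)) * g'(2)
= 4 * 6^3 * 6
= 4 * 216 * 6
= 5184

5184


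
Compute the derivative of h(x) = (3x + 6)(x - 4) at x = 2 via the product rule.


Let u(x) = 3x + 6 and v(x) = x - 4
u'(x) = 3
v'(x) = 1
Product rule: h'(x) = u'(x)*v(x) + u(x)*v'(x)
= 3 * (x - 4) + (3x + 6) * 1
At x = 2:
u(2) = 3 * 2 + 6 = 12
v(2) = 1 * 2 - 4 = -2
h'(2) = 3 * (-2) + 12 * 1
= -6 + 12
= 6

6


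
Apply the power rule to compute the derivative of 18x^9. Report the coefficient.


We apply the power rule: d/dx [ax^n] = a*n * x^(n-1)
d/dx [18x^9]
= 18 * 9 * x^(9-1)
= 162x^8
The coefficient is 162

162


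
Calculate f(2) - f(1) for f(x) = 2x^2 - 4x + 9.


Net change = f(b) - f(a)
f(x) = 2x^2 - 4x + 9
Compute f(2):
f(2) = 2 * 2^2 - 4 * 2 + 9
= 8 - 8 + 9
= 9
Compute f(1):
f(1) = 2 * 1^2 - 4 * 1 + 9
= 2 - 4 + 9
= 7
Net change = 9 - 7 = 2

2


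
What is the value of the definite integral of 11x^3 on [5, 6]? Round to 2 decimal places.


Find the antiderivative of 11x^3:
F(x) = 11/4 * x^4
Apply the Fundamental Theorem of Calculus:
F(6) - F(5)
= 11/4 * 6^4 - 11/4 * 5^4
= 11/4 * (1296 - 625)
= 11/4 * 671
= 7381/4 = 1845.25

1845.25


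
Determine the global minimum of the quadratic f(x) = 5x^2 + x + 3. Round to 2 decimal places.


For a quadratic f(x) = ax^2 + bx + c with a > 0, the minimum is at the vertex.
Vertex x-coordinate: x = -b/(2a)
x = -(1) / (2 * 5)
x = -1/10
Substitute back to find the minimum value:
f(-1/10) = 5 * (-1/10)^2 + 1 * (-1/10) + 3
= 1/20 - 1/10 + 3
= 59/20 = 2.95

2.95


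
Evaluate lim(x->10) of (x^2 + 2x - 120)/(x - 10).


Direct substitution gives 0/0, so we factor the numerator.
Factor: (x^2 + 2x - 120) = (x - 10)(x + 12)
Cancel the common factor (x - 10):
(x^2 + 2x - 120)/(x - 10) = (x + 12)
Now substitute x = 10:
= (10) - (-12) = 22

22


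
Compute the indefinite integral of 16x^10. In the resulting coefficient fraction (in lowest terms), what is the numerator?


Apply the power rule for integration:
integral of ax^n dx = a/(n+1) * x^(n+1) + C
integral of 16x^10 dx
= 16/11 * x^11 + C
The coefficient in lowest terms is 16/11, and its numerator is 16

16


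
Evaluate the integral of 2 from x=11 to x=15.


The integral of a constant k over [a, b] equals k * (b - a).
integral from 11 to 15 of 2 dx
= 2 * (15 - 11)
= 2 * 4
= 8

8


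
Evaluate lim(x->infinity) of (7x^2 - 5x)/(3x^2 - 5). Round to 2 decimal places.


For limits at infinity with equal-degree polynomials,
we compare leading coefficients.
Numerator leading term: 7x^2
Denominator leading term: 3x^2
Divide both by x^2:
lim = (7 - 5/x) / (3 - 5/x^2)
As x -> infinity, the 1/x and 1/x^2 terms vanish:
= 7/3 ≈ 2.33

2.33


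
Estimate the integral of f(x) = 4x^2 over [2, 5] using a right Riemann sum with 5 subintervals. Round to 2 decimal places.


Right Riemann sum uses right endpoints of each subinterval.
Interval: [2, 5], n = 5
dx = (5 - 2) / 5 = 3/5
Right endpoints: [13/5, 16/5, 19/5, 22/5, 5]
f values: [676/25, 1024/25, 1444/25, 1936/25, 100]
Sum = dx * (sum of f values)
= 3/5 * 1516/5
= 4548/25 = 181.92

181.92


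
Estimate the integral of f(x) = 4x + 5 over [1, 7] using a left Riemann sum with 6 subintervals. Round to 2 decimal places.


Left Riemann sum uses left endpoints of each subinterval.
Interval: [1, 7], n = 6
dx = (7 - 1) / 6 = 1
Left endpoints: [1, 2, 3, 4, 5, 6]
f values: [9, 13, 17, 21, 25, 29]
Sum = dx * (sum of f values)
= 1 * 114
= 114 = 114.00

114.00


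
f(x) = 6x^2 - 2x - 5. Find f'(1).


Differentiate term by term using power and sum rules:
f(x) = 6x^2 - 2x - 5
f'(x) = 12x - 2
Substitute x = 1:
f'(1) = 12 * 1 - 2
= 12 - 2
= 10

10


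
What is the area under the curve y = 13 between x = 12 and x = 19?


The area under a constant function y = 13 is a rectangle.
Width = 19 - 12 = 7
Height = 13
Area = width * height
= 7 * 13
= 91

91


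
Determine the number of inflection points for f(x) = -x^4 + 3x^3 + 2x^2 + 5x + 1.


Inflection points occur where f''(x) = 0 and concavity changes.
f(x) = -x^4 + 3x^3 + 2x^2 + 5x + 1
f'(x) = -4x^3 + 9x^2 + 4x + 5
f''(x) = -12x^2 + 18x + 4
This is a quadratic in x. Use the discriminant to count real roots.
Discriminant = (18)^2 - 4 * (-12) * 4
= 324 - (-192)
= 516
Since discriminant > 0, f''(x) = 0 has 2 distinct real solutions.
A quadratic with two distinct real roots changes sign at each root, so concavity changes at both.
Number of inflection points: 2

2


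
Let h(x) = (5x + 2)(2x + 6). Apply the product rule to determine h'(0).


Let u(x) = 5x + 2 and v(x) = 2x + 6
u'(x) = 5
v'(x) = 2
Product rule: h'(x) = u'(x)*v(x) + u(x)*v'(x)
= 5 * (2x + 6) + (5x + 2) * 2
At x = 0:
u(0) = 5 * 0 + 2 = 2
v(0) = 2 * 0 + 6 = 6
h'(0) = 5 * 6 + 2 * 2
= 30 + 4
= 34

34


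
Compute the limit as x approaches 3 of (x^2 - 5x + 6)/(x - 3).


Direct substitution gives 0/0, so we factor the numerator.
Factor: (x^2 - 5x + 6) = (x - 3)(x - 2)
Cancel the common factor (x - 3):
(x^2 - 5x + 6)/(x - 3) = (x - 2)
Now substitute x = 3:
= (3) - (2) = 1

1


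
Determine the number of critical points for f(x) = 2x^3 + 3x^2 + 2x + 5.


Find where f'(x) = 0:
f(x) = 2x^3 + 3x^2 + 2x + 5
f'(x) = 6x^2 + 6x + 2
This is a quadratic in x. Use the discriminant to count real roots.
Discriminant = (6)^2 - 4 * 6 * 2
= 36 - 48
= -12
Since discriminant < 0, f'(x) = 0 has no real solutions.
Number of critical points: 0

0


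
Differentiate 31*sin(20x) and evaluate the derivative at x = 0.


Apply the chain rule to differentiate 31*sin(20x):
d/dx [31*sin(20x)]
= 31 * cos(20x) * d/dx(20x)
= 31 * 20 * cos(20x)
= 620 * cos(20x)
Evaluate at x = 0:
= 620 * cos(0)
= 620 * 1
= 620

620


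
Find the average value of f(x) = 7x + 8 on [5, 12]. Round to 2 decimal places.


Average value = 1/(b-a) * integral from a to b of f(x) dx
First compute the integral of 7x + 8:
F(x) = (7/2)x^2 + 8x
F(12) = 7/2 * 144 + 8 * 12 = 600
F(5) = 7/2 * 25 + 8 * 5 = 255/2
Integral = 600 - 255/2 = 945/2
Average = (945/2) / (12 - 5) = (945/2) / 7
= 135/2 = 67.50

67.50


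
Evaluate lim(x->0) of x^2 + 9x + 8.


Since polynomials are continuous, we use direct substitution.
lim(x->0) of x^2 + 9x + 8
= 1 * 0^2 + 9 * 0 + 8
= 0 + 0 + 8
= 8

8


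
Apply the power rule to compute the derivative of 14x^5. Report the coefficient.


We apply the power rule: d/dx [ax^n] = a*n * x^(n-1)
d/dx [14x^5]
= 14 * 5 * x^(5-1)
= 70x^4
The coefficient is 70

70


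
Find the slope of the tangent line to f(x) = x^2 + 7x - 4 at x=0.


The slope of the tangent line equals f'(x) at the point.
f(x) = x^2 + 7x - 4
f'(x) = 2x + 7
At x = 0:
f'(0) = 2 * 0 + 7
= 0 + 7
= 7

7


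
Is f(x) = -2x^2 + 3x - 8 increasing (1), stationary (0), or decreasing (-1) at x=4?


Compute f'(x) to determine behavior:
f'(x) = -4x + 3
f'(4) = -4 * 4 + 3
= -16 + 3
= -13
Since f'(4) < 0, the function is decreasing (-1)

-1


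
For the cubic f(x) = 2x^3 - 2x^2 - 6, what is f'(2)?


Differentiate f(x) = 2x^3 - 2x^2 - 6 term by term:
f'(x) = 6x^2 - 4x
Substitute x = 2:
f'(2) = 6 * 2^2 - 4 * 2 + 0
= 24 - 8 + 0
= 16

16


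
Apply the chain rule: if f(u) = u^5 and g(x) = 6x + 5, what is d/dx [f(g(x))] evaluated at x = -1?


Using the chain rule: (f(g(x)))' = f'(g(x)) * g'(x)
First, find g(-1):
g(-1) = 6 * (-1) + 5 = -1
Next, f'(u) = 5u^4
And g'(x) = 6
So f'(g(-1)) * g'(-1)
= 5 * (-1)^4 * 6
= 5 * 1 * 6
= 30

30


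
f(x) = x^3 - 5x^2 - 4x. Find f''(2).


First derivative:
f'(x) = 3x^2 - 10x - 4
Second derivative:
f''(x) = 6x - 10
Substitute x = 2:
f''(2) = 6 * 2 - 10
= 12 - 10
= 2

2


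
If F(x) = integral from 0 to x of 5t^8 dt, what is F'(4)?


By the Fundamental Theorem of Calculus (Part 1):
If F(x) = integral from 0 to x of f(t) dt, then F'(x) = f(x)
Here f(t) = 5t^8
So F'(x) = 5x^8
Evaluate at x = 4:
F'(4) = 5 * 4^8
= 5 * 65536
= 327680

327680


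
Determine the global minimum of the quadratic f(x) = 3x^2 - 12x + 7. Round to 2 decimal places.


For a quadratic f(x) = ax^2 + bx + c with a > 0, the minimum is at the vertex.
Vertex x-coordinate: x = -b/(2a)
x = -(-12) / (2 * 3)
x = 12/6 = 2
Substitute back to find the minimum value:
f(2) = 3 * 2^2 - 12 * 2 + 7
= 12 - 24 + 7
= -5 = -5.00

-5.00


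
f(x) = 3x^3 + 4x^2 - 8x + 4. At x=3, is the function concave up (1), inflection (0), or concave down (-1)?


Concavity is determined by the sign of f''(x).
f(x) = 3x^3 + 4x^2 - 8x + 4
f'(x) = 9x^2 + 8x - 8
f''(x) = 18x + 8
f''(3) = 18 * 3 + 8
= 54 + 8
= 62
Since f''(3) > 0, the function is concave up (1)

1


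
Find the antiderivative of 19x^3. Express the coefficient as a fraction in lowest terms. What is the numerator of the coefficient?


Apply the power rule for integration:
integral of ax^n dx = a/(n+1) * x^(n+1) + C
integral of 19x^3 dx
= 19/4 * x^4 + C
The coefficient in lowest terms is 19/4, and its numerator is 19

19
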